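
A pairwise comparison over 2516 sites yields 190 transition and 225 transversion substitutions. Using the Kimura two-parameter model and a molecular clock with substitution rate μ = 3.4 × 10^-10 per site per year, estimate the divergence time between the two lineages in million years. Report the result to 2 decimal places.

274.69

P = 190/2516 ≈ 0.075517 and Q = 225/2516 ≈ 0.089428.
Under the Kimura two-parameter model, d = −½ ln(1 − 2P − Q) − ¼ ln(1 − 2Q).
1 − 2P − Q = 0.759538, giving −½ ln(0.759538) = 0.137522.
1 − 2Q = 0.821144, giving −¼ ln(0.821144) = 0.049264.
d = 0.137522 + 0.049264 = 0.186786.
Under a molecular clock d = 2μt, so t = d/(2μ) = 0.186786 / (2 × 3.4 × 10^-10) = 274.69 million years.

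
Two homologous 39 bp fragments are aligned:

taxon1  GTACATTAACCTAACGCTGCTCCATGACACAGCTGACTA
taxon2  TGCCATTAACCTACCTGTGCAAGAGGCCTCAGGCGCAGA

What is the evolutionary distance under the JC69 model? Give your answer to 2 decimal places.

The sequences differ at 17 of 39 sites, so p = 17/39 ≈ 0.435897.
d = −(3/4) ln(1 − 4p/3) = −0.75 ln(1 − 0.581196) = −0.75 ln(0.418804)
  = −0.75 × (-0.870352) = 0.652764 substitutions/site.

0.65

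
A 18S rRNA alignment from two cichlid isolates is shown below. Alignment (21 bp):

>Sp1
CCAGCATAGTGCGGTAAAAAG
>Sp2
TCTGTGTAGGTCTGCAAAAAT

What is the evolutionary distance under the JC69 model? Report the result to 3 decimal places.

The sequences differ at 9 of 21 sites (1, 3, 5, 6, 10, 11, 13, 15, 21), so p = 9/21 ≈ 0.428571.
d = −(3/4) ln(1 − 4p/3) = −0.75 ln(1 − 0.571428) = −0.75 ln(0.428572)
  = −0.75 × (-0.847297) = 0.635473 substitutions/site.

0.635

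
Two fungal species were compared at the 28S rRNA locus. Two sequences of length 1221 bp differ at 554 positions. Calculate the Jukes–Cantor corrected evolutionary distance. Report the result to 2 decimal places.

0.70

p = 554/1221 ≈ 0.453726.
d = −(3/4) ln(1 − 4p/3) = −0.75 ln(1 − 0.604968) = −0.75 ln(0.395032)
  = −0.75 × (-0.928789) = 0.696592 substitutions/site.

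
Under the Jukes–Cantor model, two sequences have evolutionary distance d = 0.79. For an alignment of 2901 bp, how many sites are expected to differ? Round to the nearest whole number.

Invert JC69: p = (3/4)(1 − e^(−4d/3)) = 0.75 × (1 − e^(-1.053333)) = 0.75 × (1 − 0.348773) = 0.488420.
Expected differing sites = pL ≈ 0.488420 × 2901 = 1416.90642 ≈ 1417.

1417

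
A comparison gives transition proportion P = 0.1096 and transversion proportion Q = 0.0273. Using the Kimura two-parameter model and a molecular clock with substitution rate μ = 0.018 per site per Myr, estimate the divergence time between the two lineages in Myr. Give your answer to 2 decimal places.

Under the Kimura two-parameter model, d = −½ ln(1 − 2P − Q) − ¼ ln(1 − 2Q).
1 − 2P − Q = 0.7535, giving −½ ln(0.7535) = 0.141513.
1 − 2Q = 0.9454, giving −¼ ln(0.9454) = 0.014037.
d = 0.141513 + 0.014037 = 0.155550.
Under a molecular clock d = 2μt, so t = d/(2μ) = 0.155550 / (2 × 0.018) = 4.32 Myr.

4.32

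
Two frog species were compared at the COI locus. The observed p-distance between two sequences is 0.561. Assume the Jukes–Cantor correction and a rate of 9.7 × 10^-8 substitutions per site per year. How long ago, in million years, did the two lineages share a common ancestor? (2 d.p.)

d = −(3/4) ln(1 − 4p/3) = −0.75 ln(1 − 0.748) = −0.75 ln(0.252)
  = −0.75 × (-1.378326) = 1.033745 substitutions/site.
Under a molecular clock d = 2μt, so t = d/(2μ) = 1.033745 / (2 × 9.7 × 10^-8) = 5.33 million years.

5.33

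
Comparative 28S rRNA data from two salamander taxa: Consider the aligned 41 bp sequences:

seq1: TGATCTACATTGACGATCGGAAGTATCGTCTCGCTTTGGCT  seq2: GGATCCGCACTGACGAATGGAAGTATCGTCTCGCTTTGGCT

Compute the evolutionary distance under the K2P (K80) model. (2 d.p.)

0.17

Of 41 sites, 4 differences are transitions and 2 are transversions, so P = 4/41 ≈ 0.097561 and Q = 2/41 ≈ 0.04878.
Under the Kimura two-parameter model, d = −½ ln(1 − 2P − Q) − ¼ ln(1 − 2Q).
1 − 2P − Q = 0.756098, giving −½ ln(0.756098) = 0.139792.
1 − 2Q = 0.90244, giving −¼ ln(0.90244) = 0.025663.
d = 0.139792 + 0.025663 = 0.165455.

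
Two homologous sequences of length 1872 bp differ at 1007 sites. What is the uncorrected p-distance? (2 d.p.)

p = 1007/1872 = 0.537927… ≈ 0.54 (to 2 d.p.).

0.54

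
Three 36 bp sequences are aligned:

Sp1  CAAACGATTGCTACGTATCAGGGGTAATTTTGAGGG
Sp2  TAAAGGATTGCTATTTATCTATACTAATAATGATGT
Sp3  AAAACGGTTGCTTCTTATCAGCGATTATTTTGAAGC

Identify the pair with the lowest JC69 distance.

Sp1–Sp2: 13/36 differ, p = 0.361, d = 0.493.
Sp1–Sp3: 9/36 differ, p = 0.250, d = 0.304.
Sp2–Sp3: 15/36 differ, p = 0.417, d = 0.608.
The smallest distance is between Sp1 and Sp3.

Sp1 and Sp3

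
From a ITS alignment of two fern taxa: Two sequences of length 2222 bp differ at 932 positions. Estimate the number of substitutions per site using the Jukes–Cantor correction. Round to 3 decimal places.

p = 932/2222 ≈ 0.419442.
d = −(3/4) ln(1 − 4p/3) = −0.75 ln(1 − 0.559256) = −0.75 ln(0.440744)
  = −0.75 × (-0.819291) = 0.614468 substitutions/site.

0.614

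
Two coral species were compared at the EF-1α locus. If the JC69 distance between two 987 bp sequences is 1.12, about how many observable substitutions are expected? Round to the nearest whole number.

Invert JC69: p = (3/4)(1 − e^(−4d/3)) = 0.75 × (1 − e^(-1.493333)) = 0.75 × (1 − 0.224623) = 0.581533.
Expected differing sites = pL ≈ 0.581533 × 987 = 573.973071 ≈ 574.

574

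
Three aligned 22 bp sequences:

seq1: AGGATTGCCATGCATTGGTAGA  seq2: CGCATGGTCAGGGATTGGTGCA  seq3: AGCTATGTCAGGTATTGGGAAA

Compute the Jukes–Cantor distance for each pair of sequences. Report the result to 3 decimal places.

d(seq1,seq2) = 0.497, d(seq1,seq3) = 0.497, d(seq2,seq3) = 0.497

seq1–seq2: 8/22 sites differ → p ≈ 0.363636, d = −0.75 ln(1 − 0.484848) = 0.497470 ≈ 0.497.
seq1–seq3: 8/22 sites differ → p ≈ 0.363636, d = −0.75 ln(1 − 0.484848) = 0.497470 ≈ 0.497.
seq2–seq3: 8/22 sites differ → p ≈ 0.363636, d = −0.75 ln(1 − 0.484848) = 0.497470 ≈ 0.497.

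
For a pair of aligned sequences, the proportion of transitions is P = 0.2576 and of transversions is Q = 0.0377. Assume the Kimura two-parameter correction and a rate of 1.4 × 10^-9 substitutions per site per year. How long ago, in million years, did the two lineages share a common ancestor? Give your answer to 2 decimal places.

150.74

Under the Kimura two-parameter model, d = −½ ln(1 − 2P − Q) − ¼ ln(1 − 2Q).
1 − 2P − Q = 0.4471, giving −½ ln(0.4471) = 0.402486.
1 − 2Q = 0.9246, giving −¼ ln(0.9246) = 0.019599.
d = 0.402486 + 0.019599 = 0.422085.
Under a molecular clock d = 2μt, so t = d/(2μ) = 0.422085 / (2 × 1.4 × 10^-9) = 150.74 million years.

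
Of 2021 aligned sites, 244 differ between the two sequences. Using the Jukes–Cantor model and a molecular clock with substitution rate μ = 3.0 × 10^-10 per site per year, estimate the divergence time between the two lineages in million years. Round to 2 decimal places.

219.40

p = 244/2021 ≈ 0.120732.
d = −(3/4) ln(1 − 4p/3) = −0.75 ln(1 − 0.160976) = −0.75 ln(0.839024)
  = −0.75 × (-0.175516) = 0.131637 substitutions/site.
Under a molecular clock d = 2μt, so t = d/(2μ) = 0.131637 / (2 × 3.0 × 10^-10) = 219.40 million years.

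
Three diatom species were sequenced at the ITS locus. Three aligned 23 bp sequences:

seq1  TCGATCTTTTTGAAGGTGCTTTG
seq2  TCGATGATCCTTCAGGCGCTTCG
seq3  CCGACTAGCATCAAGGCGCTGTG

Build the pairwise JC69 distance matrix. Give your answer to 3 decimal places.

d(seq1,seq2) = 0.467, d(seq1,seq3) = 0.650, d(seq2,seq3) = 0.553

seq1–seq2: 8/23 sites differ → p ≈ 0.347826, d = −0.75 ln(1 − 0.463768) = 0.467391 ≈ 0.467.
seq1–seq3: 10/23 sites differ → p ≈ 0.434783, d = −0.75 ln(1 − 0.579711) = 0.650110 ≈ 0.650.
seq2–seq3: 9/23 sites differ → p ≈ 0.391304, d = −0.75 ln(1 − 0.521739) = 0.553199 ≈ 0.553.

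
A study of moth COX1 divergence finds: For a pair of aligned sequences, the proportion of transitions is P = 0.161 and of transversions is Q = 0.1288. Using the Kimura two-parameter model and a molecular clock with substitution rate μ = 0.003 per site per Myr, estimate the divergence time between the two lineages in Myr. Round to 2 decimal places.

Under the Kimura two-parameter model, d = −½ ln(1 − 2P − Q) − ¼ ln(1 − 2Q).
1 − 2P − Q = 0.5492, giving −½ ln(0.5492) = 0.299646.
1 − 2Q = 0.7424, giving −¼ ln(0.7424) = 0.074467.
d = 0.299646 + 0.074467 = 0.374113.
Under a molecular clock d = 2μt, so t = d/(2μ) = 0.374113 / (2 × 0.003) = 62.35 Myr.

62.35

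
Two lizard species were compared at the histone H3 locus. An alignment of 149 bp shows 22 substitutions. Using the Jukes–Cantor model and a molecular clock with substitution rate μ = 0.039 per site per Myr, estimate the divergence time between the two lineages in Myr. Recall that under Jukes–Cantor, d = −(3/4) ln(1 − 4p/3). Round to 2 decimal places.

2.11

p = 22/149 ≈ 0.147651.
d = −(3/4) ln(1 − 4p/3) = −0.75 ln(1 − 0.196868) = −0.75 ln(0.803132)
  = −0.75 × (-0.219236) = 0.164427 substitutions/site.
Under a molecular clock d = 2μt, so t = d/(2μ) = 0.164427 / (2 × 0.039) = 2.11 Myr.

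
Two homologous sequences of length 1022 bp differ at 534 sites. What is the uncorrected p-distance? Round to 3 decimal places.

0.523

p = 534/1022 = 0.522504… ≈ 0.523 (to 3 d.p.).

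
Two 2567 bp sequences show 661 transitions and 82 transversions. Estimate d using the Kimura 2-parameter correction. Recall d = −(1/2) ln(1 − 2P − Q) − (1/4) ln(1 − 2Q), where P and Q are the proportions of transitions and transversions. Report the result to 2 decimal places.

0.41

P = 661/2567 ≈ 0.257499 and Q = 82/2567 ≈ 0.031944.
Under the Kimura two-parameter model, d = −½ ln(1 − 2P − Q) − ¼ ln(1 − 2Q).
1 − 2P − Q = 0.453058, giving −½ ln(0.453058) = 0.395868.
1 − 2Q = 0.936112, giving −¼ ln(0.936112) = 0.016505.
d = 0.395868 + 0.016505 = 0.412373.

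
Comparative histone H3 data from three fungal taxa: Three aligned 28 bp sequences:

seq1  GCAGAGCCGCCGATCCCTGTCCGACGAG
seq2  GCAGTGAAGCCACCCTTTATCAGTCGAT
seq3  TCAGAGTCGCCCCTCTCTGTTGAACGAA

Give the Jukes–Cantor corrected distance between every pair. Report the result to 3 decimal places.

seq1–seq2: 12/28 sites differ → p ≈ 0.428571, d = −0.75 ln(1 − 0.571428) = 0.635472 ≈ 0.635.
seq1–seq3: 9/28 sites differ → p ≈ 0.321429, d = −0.75 ln(1 − 0.428572) = 0.419713 ≈ 0.420.
seq2–seq3: 13/28 sites differ → p ≈ 0.464286, d = −0.75 ln(1 − 0.619048) = 0.723811 ≈ 0.724.

d(seq1,seq2) = 0.635, d(seq1,seq3) = 0.420, d(seq2,seq3) = 0.724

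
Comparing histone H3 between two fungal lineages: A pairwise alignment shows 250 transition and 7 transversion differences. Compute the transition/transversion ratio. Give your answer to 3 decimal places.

35.714

R = 250/7 = 35.714285… ≈ 35.714 (to 3 d.p.).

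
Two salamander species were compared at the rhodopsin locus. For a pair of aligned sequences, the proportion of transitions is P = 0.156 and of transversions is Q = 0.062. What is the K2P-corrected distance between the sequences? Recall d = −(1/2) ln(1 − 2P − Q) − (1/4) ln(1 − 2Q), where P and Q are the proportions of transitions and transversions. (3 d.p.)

0.267

Under the Kimura two-parameter model, d = −½ ln(1 − 2P − Q) − ¼ ln(1 − 2Q).
1 − 2P − Q = 0.626, giving −½ ln(0.626) = 0.234202.
1 − 2Q = 0.876, giving −¼ ln(0.876) = 0.033097.
d = 0.234202 + 0.033097 = 0.267299.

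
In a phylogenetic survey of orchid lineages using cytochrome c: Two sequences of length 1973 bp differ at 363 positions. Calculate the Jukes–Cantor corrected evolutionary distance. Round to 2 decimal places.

0.21

p = 363/1973 ≈ 0.183984.
d = −(3/4) ln(1 − 4p/3) = −0.75 ln(1 − 0.245312) = −0.75 ln(0.754688)
  = −0.75 × (-0.281451) = 0.211088 substitutions/site.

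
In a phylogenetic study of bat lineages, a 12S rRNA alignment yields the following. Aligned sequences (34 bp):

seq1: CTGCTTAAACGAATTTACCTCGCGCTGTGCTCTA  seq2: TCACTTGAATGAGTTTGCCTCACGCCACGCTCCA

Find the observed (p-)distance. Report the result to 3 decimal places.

The sequences differ at 12 of 34 positions.
p = 12/34 = 0.352941… ≈ 0.353 (to 3 d.p.).

0.353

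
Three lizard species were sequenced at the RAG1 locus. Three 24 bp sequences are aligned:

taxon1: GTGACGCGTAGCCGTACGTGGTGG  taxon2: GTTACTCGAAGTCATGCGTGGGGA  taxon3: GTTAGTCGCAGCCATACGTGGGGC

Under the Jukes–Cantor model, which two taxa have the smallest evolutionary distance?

taxon2 and taxon3

taxon1–taxon2: 8/24 differ, p = 0.333, d = 0.441.
taxon1–taxon3: 7/24 differ, p = 0.292, d = 0.369.
taxon2–taxon3: 5/24 differ, p = 0.208, d = 0.244.
The smallest distance is between taxon2 and taxon3.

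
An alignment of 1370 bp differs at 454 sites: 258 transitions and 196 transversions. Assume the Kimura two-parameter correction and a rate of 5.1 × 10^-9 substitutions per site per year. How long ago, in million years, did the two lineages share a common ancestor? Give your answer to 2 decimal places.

44.21

P = 258/1370 ≈ 0.188321 and Q = 196/1370 ≈ 0.143066.
Under the Kimura two-parameter model, d = −½ ln(1 − 2P − Q) − ¼ ln(1 − 2Q).
1 − 2P − Q = 0.480292, giving −½ ln(0.480292) = 0.366681.
1 − 2Q = 0.713868, giving −¼ ln(0.713868) = 0.084264.
d = 0.366681 + 0.084264 = 0.450945.
Under a molecular clock d = 2μt, so t = d/(2μ) = 0.450945 / (2 × 5.1 × 10^-9) = 44.21 million years.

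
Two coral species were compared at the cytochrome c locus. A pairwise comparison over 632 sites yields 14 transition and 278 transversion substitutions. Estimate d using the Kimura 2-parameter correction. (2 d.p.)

P = 14/632 ≈ 0.022152 and Q = 278/632 ≈ 0.439873.
Under the Kimura two-parameter model, d = −½ ln(1 − 2P − Q) − ¼ ln(1 − 2Q).
1 − 2P − Q = 0.515823, giving −½ ln(0.515823) = 0.330996.
1 − 2Q = 0.120254, giving −¼ ln(0.120254) = 0.529537.
d = 0.330996 + 0.529537 = 0.860533.

0.86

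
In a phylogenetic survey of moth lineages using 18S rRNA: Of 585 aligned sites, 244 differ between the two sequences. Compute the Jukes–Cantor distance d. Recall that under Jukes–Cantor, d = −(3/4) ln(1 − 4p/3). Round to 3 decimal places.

0.609

p = 244/585 ≈ 0.417094.
d = −(3/4) ln(1 − 4p/3) = −0.75 ln(1 − 0.556125) = −0.75 ln(0.443875)
  = −0.75 × (-0.812212) = 0.609159 substitutions/site.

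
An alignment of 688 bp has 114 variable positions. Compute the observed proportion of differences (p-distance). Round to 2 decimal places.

p = 114/688 = 0.165697… ≈ 0.17 (to 2 d.p.).

0.17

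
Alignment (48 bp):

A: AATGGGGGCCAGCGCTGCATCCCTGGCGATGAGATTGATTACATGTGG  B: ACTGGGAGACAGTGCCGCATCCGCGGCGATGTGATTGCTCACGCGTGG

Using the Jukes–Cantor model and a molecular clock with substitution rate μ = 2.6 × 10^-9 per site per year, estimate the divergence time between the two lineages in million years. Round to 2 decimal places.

The sequences differ at 12 of 48 sites, so p = 12/48 = 0.25.
d = −(3/4) ln(1 − 4p/3) = −0.75 ln(1 − 0.333333) = −0.75 ln(0.666667)
  = −0.75 × (-0.405465) = 0.304099 substitutions/site.
Under a molecular clock d = 2μt, so t = d/(2μ) = 0.304099 / (2 × 2.6 × 10^-9) = 58.48 million years.

58.48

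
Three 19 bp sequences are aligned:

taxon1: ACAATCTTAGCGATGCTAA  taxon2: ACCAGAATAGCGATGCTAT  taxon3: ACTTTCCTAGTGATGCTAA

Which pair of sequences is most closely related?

taxon1 and taxon3

taxon1–taxon2: 5/19 differ, p = 0.263, d = 0.324.
taxon1–taxon3: 4/19 differ, p = 0.211, d = 0.247.
taxon2–taxon3: 7/19 differ, p = 0.368, d = 0.507.
The smallest distance is between taxon1 and taxon3.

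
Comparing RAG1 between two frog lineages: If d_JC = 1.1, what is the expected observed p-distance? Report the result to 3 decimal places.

p = (3/4)(1 − e^(−4d/3)) = 0.75 × (1 − e^(-1.466667)) = 0.75 × (1 − 0.230693) = 0.576980.

0.577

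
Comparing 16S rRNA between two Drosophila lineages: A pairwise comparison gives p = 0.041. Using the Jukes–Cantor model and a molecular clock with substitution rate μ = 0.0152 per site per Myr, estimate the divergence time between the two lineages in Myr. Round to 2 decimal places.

d = −(3/4) ln(1 − 4p/3) = −0.75 ln(1 − 0.054667) = −0.75 ln(0.945333)
  = −0.75 × (-0.056218) = 0.042164 substitutions/site.
Under a molecular clock d = 2μt, so t = d/(2μ) = 0.042164 / (2 × 0.0152) = 1.39 Myr.

1.39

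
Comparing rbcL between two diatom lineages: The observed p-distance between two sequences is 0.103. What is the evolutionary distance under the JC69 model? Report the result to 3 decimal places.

d = −(3/4) ln(1 − 4p/3) = −0.75 ln(1 − 0.137333) = −0.75 ln(0.862667)
  = −0.75 × (-0.147727) = 0.110795 substitutions/site.

0.111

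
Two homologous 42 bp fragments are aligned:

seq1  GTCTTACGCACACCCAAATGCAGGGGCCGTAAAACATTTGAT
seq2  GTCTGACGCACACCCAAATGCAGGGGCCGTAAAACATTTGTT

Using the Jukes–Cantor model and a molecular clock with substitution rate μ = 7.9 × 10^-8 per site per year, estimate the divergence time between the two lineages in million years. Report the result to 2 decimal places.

0.31

The sequences differ at 2 of 42 sites (5, 41), so p = 2/42 ≈ 0.047619.
d = −(3/4) ln(1 − 4p/3) = −0.75 ln(1 − 0.063492) = −0.75 ln(0.936508)
  = −0.75 × (-0.065597) = 0.049198 substitutions/site.
Under a molecular clock d = 2μt, so t = d/(2μ) = 0.049198 / (2 × 7.9 × 10^-8) = 0.31 million years.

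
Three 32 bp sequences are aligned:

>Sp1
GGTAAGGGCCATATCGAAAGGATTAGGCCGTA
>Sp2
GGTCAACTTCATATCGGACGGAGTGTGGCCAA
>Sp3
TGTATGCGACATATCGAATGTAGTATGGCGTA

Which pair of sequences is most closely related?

Sp1 and Sp3

Sp1–Sp2: 13/32 differ, p = 0.406, d = 0.585.
Sp1–Sp3: 9/32 differ, p = 0.281, d = 0.353.
Sp2–Sp3: 12/32 differ, p = 0.375, d = 0.520.
The smallest distance is between Sp1 and Sp3.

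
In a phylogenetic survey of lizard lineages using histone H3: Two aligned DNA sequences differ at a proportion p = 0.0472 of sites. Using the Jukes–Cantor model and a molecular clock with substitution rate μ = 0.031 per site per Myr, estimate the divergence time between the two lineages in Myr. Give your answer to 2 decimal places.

d = −(3/4) ln(1 − 4p/3) = −0.75 ln(1 − 0.062933) = −0.75 ln(0.937067)
  = −0.75 × (-0.065000) = 0.048750 substitutions/site.
Under a molecular clock d = 2μt, so t = d/(2μ) = 0.048750 / (2 × 0.031) = 0.79 Myr.

0.79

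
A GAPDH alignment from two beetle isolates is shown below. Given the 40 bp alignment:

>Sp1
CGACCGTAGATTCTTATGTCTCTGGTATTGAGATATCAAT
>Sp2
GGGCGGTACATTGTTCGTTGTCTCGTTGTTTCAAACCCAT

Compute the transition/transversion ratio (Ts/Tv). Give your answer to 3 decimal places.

0.125

Transitions are A↔G and C↔T; transversions are all other mismatches.
Transitions: 2. Transversions: 16.
R = 2/16 = 0.125.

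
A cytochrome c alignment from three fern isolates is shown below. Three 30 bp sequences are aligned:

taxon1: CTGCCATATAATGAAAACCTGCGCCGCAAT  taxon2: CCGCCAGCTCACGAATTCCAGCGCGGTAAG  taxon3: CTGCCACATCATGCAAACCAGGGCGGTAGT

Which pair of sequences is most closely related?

taxon1–taxon2: 11/30 differ, p = 0.367, d = 0.503.
taxon1–taxon3: 8/30 differ, p = 0.267, d = 0.330.
taxon2–taxon3: 10/30 differ, p = 0.333, d = 0.441.
The smallest distance is between taxon1 and taxon3.

taxon1 and taxon3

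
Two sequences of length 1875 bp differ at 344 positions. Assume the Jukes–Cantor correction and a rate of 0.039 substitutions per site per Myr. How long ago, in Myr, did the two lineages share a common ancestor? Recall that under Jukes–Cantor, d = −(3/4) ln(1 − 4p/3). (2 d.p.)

p = 344/1875 ≈ 0.183467.
d = −(3/4) ln(1 − 4p/3) = −0.75 ln(1 − 0.244623) = −0.75 ln(0.755377)
  = −0.75 × (-0.280538) = 0.210404 substitutions/site.
Under a molecular clock d = 2μt, so t = d/(2μ) = 0.210404 / (2 × 0.039) = 2.70 Myr.

2.70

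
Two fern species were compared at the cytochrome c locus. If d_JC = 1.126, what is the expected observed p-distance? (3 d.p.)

0.583

p = (3/4)(1 − e^(−4d/3)) = 0.75 × (1 − e^(-1.501333)) = 0.75 × (1 − 0.222833) = 0.582875.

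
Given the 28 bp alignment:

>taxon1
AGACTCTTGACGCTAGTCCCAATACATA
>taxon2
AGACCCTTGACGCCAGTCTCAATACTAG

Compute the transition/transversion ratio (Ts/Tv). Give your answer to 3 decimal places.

Transitions are A↔G and C↔T; transversions are all other mismatches.
Transitions: 4. Transversions: 2.
R = 4/2 = 2.000.

2.000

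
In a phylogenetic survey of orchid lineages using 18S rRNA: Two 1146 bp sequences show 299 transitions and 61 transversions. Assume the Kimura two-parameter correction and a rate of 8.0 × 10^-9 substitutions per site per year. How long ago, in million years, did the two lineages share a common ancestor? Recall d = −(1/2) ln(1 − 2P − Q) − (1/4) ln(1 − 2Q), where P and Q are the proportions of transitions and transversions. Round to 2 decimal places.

28.50

P = 299/1146 ≈ 0.260908 and Q = 61/1146 ≈ 0.053229.
Under the Kimura two-parameter model, d = −½ ln(1 − 2P − Q) − ¼ ln(1 − 2Q).
1 − 2P − Q = 0.424955, giving −½ ln(0.424955) = 0.427886.
1 − 2Q = 0.893542, giving −¼ ln(0.893542) = 0.028140.
d = 0.427886 + 0.028140 = 0.456026.
Under a molecular clock d = 2μt, so t = d/(2μ) = 0.456026 / (2 × 8.0 × 10^-9) = 28.50 million years.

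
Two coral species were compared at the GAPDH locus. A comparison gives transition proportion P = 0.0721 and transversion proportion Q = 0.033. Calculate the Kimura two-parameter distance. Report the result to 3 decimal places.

0.115

Under the Kimura two-parameter model, d = −½ ln(1 − 2P − Q) − ¼ ln(1 − 2Q).
1 − 2P − Q = 0.8228, giving −½ ln(0.8228) = 0.097521.
1 − 2Q = 0.934, giving −¼ ln(0.934) = 0.017070.
d = 0.097521 + 0.017070 = 0.114591.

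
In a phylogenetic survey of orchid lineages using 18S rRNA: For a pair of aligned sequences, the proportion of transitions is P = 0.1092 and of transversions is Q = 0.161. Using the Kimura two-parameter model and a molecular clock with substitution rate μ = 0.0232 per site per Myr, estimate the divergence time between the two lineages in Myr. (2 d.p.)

Under the Kimura two-parameter model, d = −½ ln(1 − 2P − Q) − ¼ ln(1 − 2Q).
1 − 2P − Q = 0.6206, giving −½ ln(0.6206) = 0.238534.
1 − 2Q = 0.678, giving −¼ ln(0.678) = 0.097152.
d = 0.238534 + 0.097152 = 0.335686.
Under a molecular clock d = 2μt, so t = d/(2μ) = 0.335686 / (2 × 0.0232) = 7.23 Myr.

7.23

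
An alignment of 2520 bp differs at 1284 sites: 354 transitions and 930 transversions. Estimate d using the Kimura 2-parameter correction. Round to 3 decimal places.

0.860

P = 354/2520 ≈ 0.140476 and Q = 930/2520 ≈ 0.369048.
Under the Kimura two-parameter model, d = −½ ln(1 − 2P − Q) − ¼ ln(1 − 2Q).
1 − 2P − Q = 0.35, giving −½ ln(0.35) = 0.524911.
1 − 2Q = 0.261904, giving −¼ ln(0.261904) = 0.334944.
d = 0.524911 + 0.334944 = 0.859855.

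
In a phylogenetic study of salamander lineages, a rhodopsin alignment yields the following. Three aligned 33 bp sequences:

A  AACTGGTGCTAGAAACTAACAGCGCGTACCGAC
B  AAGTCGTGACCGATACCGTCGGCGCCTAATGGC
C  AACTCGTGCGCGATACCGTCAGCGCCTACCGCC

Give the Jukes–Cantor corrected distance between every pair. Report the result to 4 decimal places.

A–B: 14/33 sites differ → p ≈ 0.424242, d = −0.75 ln(1 − 0.565656) = 0.625439 ≈ 0.6254.
A–C: 9/33 sites differ → p ≈ 0.272727, d = −0.75 ln(1 − 0.363636) = 0.338988 ≈ 0.3390.
B–C: 7/33 sites differ → p ≈ 0.212121, d = −0.75 ln(1 − 0.282828) = 0.249330 ≈ 0.2493.

d(A,B) = 0.6254, d(A,C) = 0.3390, d(B,C) = 0.2493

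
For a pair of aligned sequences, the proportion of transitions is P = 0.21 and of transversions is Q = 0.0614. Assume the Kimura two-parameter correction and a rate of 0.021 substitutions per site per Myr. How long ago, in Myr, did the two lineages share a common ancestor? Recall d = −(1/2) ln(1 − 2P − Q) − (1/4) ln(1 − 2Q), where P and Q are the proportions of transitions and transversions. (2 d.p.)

8.60

Under the Kimura two-parameter model, d = −½ ln(1 − 2P − Q) − ¼ ln(1 − 2Q).
1 − 2P − Q = 0.5186, giving −½ ln(0.5186) = 0.328311.
1 − 2Q = 0.8772, giving −¼ ln(0.8772) = 0.032755.
d = 0.328311 + 0.032755 = 0.361066.
Under a molecular clock d = 2μt, so t = d/(2μ) = 0.361066 / (2 × 0.021) = 8.60 Myr.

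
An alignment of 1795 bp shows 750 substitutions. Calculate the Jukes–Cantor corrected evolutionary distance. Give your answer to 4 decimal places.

p = 750/1795 ≈ 0.417827.
d = −(3/4) ln(1 − 4p/3) = −0.75 ln(1 − 0.557103) = −0.75 ln(0.442897)
  = −0.75 × (-0.814418) = 0.610814 substitutions/site.

0.6108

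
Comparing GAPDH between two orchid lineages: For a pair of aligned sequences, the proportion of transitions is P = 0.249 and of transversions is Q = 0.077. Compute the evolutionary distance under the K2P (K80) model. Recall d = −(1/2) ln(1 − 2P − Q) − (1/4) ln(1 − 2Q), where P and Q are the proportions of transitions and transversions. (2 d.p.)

Under the Kimura two-parameter model, d = −½ ln(1 − 2P − Q) − ¼ ln(1 − 2Q).
1 − 2P − Q = 0.425, giving −½ ln(0.425) = 0.427833.
1 − 2Q = 0.846, giving −¼ ln(0.846) = 0.041809.
d = 0.427833 + 0.041809 = 0.469642.

0.47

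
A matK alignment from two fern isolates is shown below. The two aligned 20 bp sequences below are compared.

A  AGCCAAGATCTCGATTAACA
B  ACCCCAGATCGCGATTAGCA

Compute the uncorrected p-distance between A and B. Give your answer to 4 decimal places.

The sequences differ at 4 of 20 positions (sites 2, 5, 11, 18).
p = 4/20 = 0.2000.

0.2000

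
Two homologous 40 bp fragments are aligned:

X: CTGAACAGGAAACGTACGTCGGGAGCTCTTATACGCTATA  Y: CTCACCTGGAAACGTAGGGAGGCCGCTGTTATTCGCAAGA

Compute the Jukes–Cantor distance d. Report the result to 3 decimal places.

0.383

The sequences differ at 12 of 40 sites, so p = 12/40 = 0.3.
d = −(3/4) ln(1 − 4p/3) = −0.75 ln(1 − 0.4) = −0.75 ln(0.6)
  = −0.75 × (-0.510826) = 0.383120 substitutions/site.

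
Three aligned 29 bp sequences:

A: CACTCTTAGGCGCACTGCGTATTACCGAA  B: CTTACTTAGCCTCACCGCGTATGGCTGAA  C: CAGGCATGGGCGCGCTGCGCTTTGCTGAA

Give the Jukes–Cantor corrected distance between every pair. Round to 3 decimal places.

d(A,B) = 0.401, d(A,C) = 0.401, d(B,C) = 0.602

A–B: 9/29 sites differ → p ≈ 0.310345, d = −0.75 ln(1 − 0.413793) = 0.400562 ≈ 0.401.
A–C: 9/29 sites differ → p ≈ 0.310345, d = −0.75 ln(1 − 0.413793) = 0.400562 ≈ 0.401.
B–C: 12/29 sites differ → p ≈ 0.413793, d = −0.75 ln(1 − 0.551724) = 0.601760 ≈ 0.602.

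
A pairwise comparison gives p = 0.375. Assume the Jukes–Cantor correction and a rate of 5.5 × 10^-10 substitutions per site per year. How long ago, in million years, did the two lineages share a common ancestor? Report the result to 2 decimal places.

472.60

d = −(3/4) ln(1 − 4p/3) = −0.75 ln(1 − 0.5) = −0.75 ln(0.5)
  = −0.75 × (-0.693147) = 0.519860 substitutions/site.
Under a molecular clock d = 2μt, so t = d/(2μ) = 0.519860 / (2 × 5.5 × 10^-10) = 472.60 million years.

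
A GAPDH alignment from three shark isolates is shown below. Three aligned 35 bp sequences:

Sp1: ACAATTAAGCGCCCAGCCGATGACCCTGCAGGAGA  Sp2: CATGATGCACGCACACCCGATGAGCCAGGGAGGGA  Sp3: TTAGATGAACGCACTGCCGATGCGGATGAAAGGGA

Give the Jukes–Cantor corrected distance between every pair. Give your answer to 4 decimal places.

d(Sp1,Sp2) = 0.7053, d(Sp1,Sp3) = 0.6355, d(Sp2,Sp3) = 0.4582

Sp1–Sp2: 16/35 sites differ → p ≈ 0.457143, d = −0.75 ln(1 − 0.609524) = 0.705292 ≈ 0.7053.
Sp1–Sp3: 15/35 sites differ → p ≈ 0.428571, d = −0.75 ln(1 − 0.571428) = 0.635472 ≈ 0.6355.
Sp2–Sp3: 12/35 sites differ → p ≈ 0.342857, d = −0.75 ln(1 − 0.457143) = 0.458182 ≈ 0.4582.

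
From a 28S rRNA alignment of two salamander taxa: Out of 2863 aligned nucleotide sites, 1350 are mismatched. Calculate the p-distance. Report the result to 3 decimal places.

0.472

p = 1350/2863 = 0.471533… ≈ 0.472 (to 3 d.p.).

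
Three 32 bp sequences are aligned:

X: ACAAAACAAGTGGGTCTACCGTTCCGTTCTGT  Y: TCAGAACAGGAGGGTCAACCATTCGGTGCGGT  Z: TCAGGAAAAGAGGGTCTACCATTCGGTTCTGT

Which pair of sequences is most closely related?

Y and Z

X–Y: 9/32 differ, p = 0.281, d = 0.353.
X–Z: 7/32 differ, p = 0.219, d = 0.259.
Y–Z: 6/32 differ, p = 0.188, d = 0.216.
The smallest distance is between Y and Z.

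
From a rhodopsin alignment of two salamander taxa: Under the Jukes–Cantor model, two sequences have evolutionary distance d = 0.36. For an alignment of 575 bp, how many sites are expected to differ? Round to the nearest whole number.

Invert JC69: p = (3/4)(1 − e^(−4d/3)) = 0.75 × (1 − e^(-0.48)) = 0.75 × (1 − 0.618783) = 0.285913.
Expected differing sites = pL ≈ 0.285913 × 575 = 164.399975 ≈ 164.

164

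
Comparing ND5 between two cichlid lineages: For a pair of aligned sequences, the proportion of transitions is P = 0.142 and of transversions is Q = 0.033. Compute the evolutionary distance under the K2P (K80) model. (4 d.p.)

0.2077

Under the Kimura two-parameter model, d = −½ ln(1 − 2P − Q) − ¼ ln(1 − 2Q).
1 − 2P − Q = 0.683, giving −½ ln(0.683) = 0.190630.
1 − 2Q = 0.934, giving −¼ ln(0.934) = 0.017070.
d = 0.190630 + 0.017070 = 0.207700.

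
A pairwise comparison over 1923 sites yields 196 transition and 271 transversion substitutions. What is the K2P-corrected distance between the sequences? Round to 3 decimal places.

P = 196/1923 ≈ 0.101924 and Q = 271/1923 ≈ 0.140926.
Under the Kimura two-parameter model, d = −½ ln(1 − 2P − Q) − ¼ ln(1 − 2Q).
1 − 2P − Q = 0.655226, giving −½ ln(0.655226) = 0.211388.
1 − 2Q = 0.718148, giving −¼ ln(0.718148) = 0.082770.
d = 0.211388 + 0.082770 = 0.294158.

0.294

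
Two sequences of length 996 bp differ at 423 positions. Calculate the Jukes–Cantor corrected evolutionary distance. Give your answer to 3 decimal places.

p = 423/996 ≈ 0.424699.
d = −(3/4) ln(1 − 4p/3) = −0.75 ln(1 − 0.566265) = −0.75 ln(0.433735)
  = −0.75 × (-0.835322) = 0.626492 substitutions/site.

0.626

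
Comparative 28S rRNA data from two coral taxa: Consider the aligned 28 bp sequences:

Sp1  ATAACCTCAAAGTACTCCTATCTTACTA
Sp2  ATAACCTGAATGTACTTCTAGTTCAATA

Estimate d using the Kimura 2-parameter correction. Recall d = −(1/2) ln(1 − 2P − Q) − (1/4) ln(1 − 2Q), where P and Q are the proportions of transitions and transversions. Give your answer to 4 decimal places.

0.3050

Of 28 sites, 3 differences are transitions and 4 are transversions, so P = 3/28 ≈ 0.107143 and Q = 4/28 ≈ 0.142857.
Under the Kimura two-parameter model, d = −½ ln(1 − 2P − Q) − ¼ ln(1 − 2Q).
1 − 2P − Q = 0.642857, giving −½ ln(0.642857) = 0.220916.
1 − 2Q = 0.714286, giving −¼ ln(0.714286) = 0.084118.
d = 0.220916 + 0.084118 = 0.305034.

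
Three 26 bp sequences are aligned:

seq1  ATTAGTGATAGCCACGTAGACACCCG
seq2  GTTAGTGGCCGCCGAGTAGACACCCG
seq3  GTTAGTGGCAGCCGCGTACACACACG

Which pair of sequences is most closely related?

seq1–seq2: 6/26 differ, p = 0.231, d = 0.276.
seq1–seq3: 6/26 differ, p = 0.231, d = 0.276.
seq2–seq3: 4/26 differ, p = 0.154, d = 0.172.
The smallest distance is between seq2 and seq3.

seq2 and seq3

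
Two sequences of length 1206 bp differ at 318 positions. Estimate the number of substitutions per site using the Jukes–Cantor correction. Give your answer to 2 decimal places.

p = 318/1206 ≈ 0.263682.
d = −(3/4) ln(1 − 4p/3) = −0.75 ln(1 − 0.351576) = −0.75 ln(0.648424)
  = −0.75 × (-0.433210) = 0.324908 substitutions/site.

0.32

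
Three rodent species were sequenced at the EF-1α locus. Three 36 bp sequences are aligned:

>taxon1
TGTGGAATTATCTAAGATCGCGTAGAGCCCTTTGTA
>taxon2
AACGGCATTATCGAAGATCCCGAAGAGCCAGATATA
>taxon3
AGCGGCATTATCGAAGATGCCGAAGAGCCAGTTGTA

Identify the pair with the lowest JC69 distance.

taxon2 and taxon3

taxon1–taxon2: 11/36 differ, p = 0.306, d = 0.392.
taxon1–taxon3: 9/36 differ, p = 0.250, d = 0.304.
taxon2–taxon3: 4/36 differ, p = 0.111, d = 0.120.
The smallest distance is between taxon2 and taxon3.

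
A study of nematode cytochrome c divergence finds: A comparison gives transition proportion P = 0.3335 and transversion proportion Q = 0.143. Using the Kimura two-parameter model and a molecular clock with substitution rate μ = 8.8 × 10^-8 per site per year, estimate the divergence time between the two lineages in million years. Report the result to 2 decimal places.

5.20

Under the Kimura two-parameter model, d = −½ ln(1 − 2P − Q) − ¼ ln(1 − 2Q).
1 − 2P − Q = 0.19, giving −½ ln(0.19) = 0.830366.
1 − 2Q = 0.714, giving −¼ ln(0.714) = 0.084218.
d = 0.830366 + 0.084218 = 0.914584.
Under a molecular clock d = 2μt, so t = d/(2μ) = 0.914584 / (2 × 8.8 × 10^-8) = 5.20 million years.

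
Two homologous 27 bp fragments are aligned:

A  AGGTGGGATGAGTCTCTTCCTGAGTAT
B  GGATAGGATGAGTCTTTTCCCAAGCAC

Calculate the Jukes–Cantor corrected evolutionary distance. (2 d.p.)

The sequences differ at 8 of 27 sites (1, 3, 5, 16, 21, 22, 25, 27), so p = 8/27 ≈ 0.296296.
d = −(3/4) ln(1 − 4p/3) = −0.75 ln(1 − 0.395061) = −0.75 ln(0.604939)
  = −0.75 × (-0.502628) = 0.376971 substitutions/site.

0.38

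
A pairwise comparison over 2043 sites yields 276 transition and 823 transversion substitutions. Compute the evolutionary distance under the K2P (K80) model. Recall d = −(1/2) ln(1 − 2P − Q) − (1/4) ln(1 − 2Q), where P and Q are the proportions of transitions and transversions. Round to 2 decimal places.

P = 276/2043 ≈ 0.135095 and Q = 823/2043 ≈ 0.402839.
Under the Kimura two-parameter model, d = −½ ln(1 − 2P − Q) − ¼ ln(1 − 2Q).
1 − 2P − Q = 0.326971, giving −½ ln(0.326971) = 0.558942.
1 − 2Q = 0.194322, giving −¼ ln(0.194322) = 0.409560.
d = 0.558942 + 0.409560 = 0.968502.

0.97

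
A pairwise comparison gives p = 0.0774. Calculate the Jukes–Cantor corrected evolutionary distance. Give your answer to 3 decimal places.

d = −(3/4) ln(1 − 4p/3) = −0.75 ln(1 − 0.1032) = −0.75 ln(0.8968)
  = −0.75 × (-0.108922) = 0.081692 substitutions/site.

0.082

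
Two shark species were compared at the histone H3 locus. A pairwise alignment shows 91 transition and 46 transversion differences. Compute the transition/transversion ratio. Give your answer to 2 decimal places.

R = 91/46 = 1.978260… ≈ 1.98 (to 2 d.p.).

1.98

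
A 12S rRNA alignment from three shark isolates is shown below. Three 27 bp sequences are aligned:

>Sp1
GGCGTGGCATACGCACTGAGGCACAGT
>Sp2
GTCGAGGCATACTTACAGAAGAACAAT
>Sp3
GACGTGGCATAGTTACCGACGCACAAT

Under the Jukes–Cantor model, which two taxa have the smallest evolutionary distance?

Sp2 and Sp3

Sp1–Sp2: 8/27 differ, p = 0.296, d = 0.377.
Sp1–Sp3: 7/27 differ, p = 0.259, d = 0.318.
Sp2–Sp3: 6/27 differ, p = 0.222, d = 0.264.
The smallest distance is between Sp2 and Sp3.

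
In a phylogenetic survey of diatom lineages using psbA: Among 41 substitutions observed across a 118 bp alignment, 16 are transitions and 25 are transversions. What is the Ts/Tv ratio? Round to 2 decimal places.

R = 16/25 = 0.64.

0.64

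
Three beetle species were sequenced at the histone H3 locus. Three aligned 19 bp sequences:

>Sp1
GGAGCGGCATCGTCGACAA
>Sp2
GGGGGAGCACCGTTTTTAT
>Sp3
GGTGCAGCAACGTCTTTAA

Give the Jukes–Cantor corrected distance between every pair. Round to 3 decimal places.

d(Sp1,Sp2) = 0.749, d(Sp1,Sp3) = 0.410, d(Sp2,Sp3) = 0.324

Sp1–Sp2: 9/19 sites differ → p ≈ 0.473684, d = −0.75 ln(1 − 0.631579) = 0.748897 ≈ 0.749.
Sp1–Sp3: 6/19 sites differ → p ≈ 0.315789, d = −0.75 ln(1 − 0.421052) = 0.409907 ≈ 0.410.
Sp2–Sp3: 5/19 sites differ → p ≈ 0.263158, d = −0.75 ln(1 − 0.350877) = 0.324100 ≈ 0.324.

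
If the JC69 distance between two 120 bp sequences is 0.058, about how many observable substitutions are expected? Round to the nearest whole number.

7

Invert JC69: p = (3/4)(1 − e^(−4d/3)) = 0.75 × (1 − e^(-0.077333)) = 0.75 × (1 − 0.925582) = 0.055814.
Expected differing sites = pL ≈ 0.055814 × 120 = 6.69768 ≈ 7.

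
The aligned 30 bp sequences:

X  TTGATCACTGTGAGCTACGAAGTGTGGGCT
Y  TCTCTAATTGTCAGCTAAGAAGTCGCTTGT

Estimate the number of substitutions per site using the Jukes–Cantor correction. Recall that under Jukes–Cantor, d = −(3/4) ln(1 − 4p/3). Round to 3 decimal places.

The sequences differ at 13 of 30 sites, so p = 13/30 ≈ 0.433333.
d = −(3/4) ln(1 − 4p/3) = −0.75 ln(1 − 0.577777) = −0.75 ln(0.422223)
  = −0.75 × (-0.862222) = 0.646667 substitutions/site.

0.647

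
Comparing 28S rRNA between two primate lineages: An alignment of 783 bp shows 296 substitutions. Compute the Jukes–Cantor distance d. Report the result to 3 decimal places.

0.526

p = 296/783 ≈ 0.378033.
d = −(3/4) ln(1 − 4p/3) = −0.75 ln(1 − 0.504044) = −0.75 ln(0.495956)
  = −0.75 × (-0.701268) = 0.525951 substitutions/site.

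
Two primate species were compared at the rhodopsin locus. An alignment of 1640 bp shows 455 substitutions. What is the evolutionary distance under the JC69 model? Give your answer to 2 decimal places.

0.35

p = 455/1640 ≈ 0.277439.
d = −(3/4) ln(1 − 4p/3) = −0.75 ln(1 − 0.369919) = −0.75 ln(0.630081)
  = −0.75 × (-0.461907) = 0.346430 substitutions/site.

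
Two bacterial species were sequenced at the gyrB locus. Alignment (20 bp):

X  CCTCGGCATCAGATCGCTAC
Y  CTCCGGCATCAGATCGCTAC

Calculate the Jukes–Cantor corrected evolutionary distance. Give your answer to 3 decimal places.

The sequences differ at 2 of 20 sites (2, 3), so p = 2/20 = 0.1.
d = −(3/4) ln(1 − 4p/3) = −0.75 ln(1 − 0.133333) = −0.75 ln(0.866667)
  = −0.75 × (-0.143100) = 0.107325 substitutions/site.

0.107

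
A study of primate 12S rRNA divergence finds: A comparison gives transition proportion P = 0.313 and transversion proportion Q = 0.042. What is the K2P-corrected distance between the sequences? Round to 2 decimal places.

0.57

Under the Kimura two-parameter model, d = −½ ln(1 − 2P − Q) − ¼ ln(1 − 2Q).
1 − 2P − Q = 0.332, giving −½ ln(0.332) = 0.551310.
1 − 2Q = 0.916, giving −¼ ln(0.916) = 0.021935.
d = 0.551310 + 0.021935 = 0.573245.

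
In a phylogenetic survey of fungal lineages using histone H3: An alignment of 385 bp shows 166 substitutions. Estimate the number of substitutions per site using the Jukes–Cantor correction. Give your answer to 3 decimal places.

p = 166/385 ≈ 0.431169.
d = −(3/4) ln(1 − 4p/3) = −0.75 ln(1 − 0.574892) = −0.75 ln(0.425108)
  = −0.75 × (-0.855412) = 0.641559 substitutions/site.

0.642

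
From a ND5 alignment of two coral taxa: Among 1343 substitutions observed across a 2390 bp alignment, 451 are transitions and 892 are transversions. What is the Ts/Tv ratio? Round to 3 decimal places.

0.506

R = 451/892 = 0.505605… ≈ 0.506 (to 3 d.p.).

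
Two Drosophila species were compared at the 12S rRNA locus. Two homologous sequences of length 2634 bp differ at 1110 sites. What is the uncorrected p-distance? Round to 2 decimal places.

p = 1110/2634 = 0.421412… ≈ 0.42 (to 2 d.p.).

0.42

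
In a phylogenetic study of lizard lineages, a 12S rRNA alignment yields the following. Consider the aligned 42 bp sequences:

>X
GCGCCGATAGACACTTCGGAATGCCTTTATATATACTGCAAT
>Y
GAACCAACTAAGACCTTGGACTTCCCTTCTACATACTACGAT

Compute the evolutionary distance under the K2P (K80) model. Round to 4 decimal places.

Of 42 sites, 10 differences are transitions and 6 are transversions, so P = 10/42 ≈ 0.238095 and Q = 6/42 ≈ 0.142857.
Under the Kimura two-parameter model, d = −½ ln(1 − 2P − Q) − ¼ ln(1 − 2Q).
1 − 2P − Q = 0.380953, giving −½ ln(0.380953) = 0.482540.
1 − 2Q = 0.714286, giving −¼ ln(0.714286) = 0.084118.
d = 0.482540 + 0.084118 = 0.566658.

0.5667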